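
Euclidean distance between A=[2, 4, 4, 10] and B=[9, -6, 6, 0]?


d = √((2-9)² + (4+ 6)² + (4-6)² + (10-0)²)
  = √(49 + 100 + 4 + 100)
  = √253 = 15.906

15.906


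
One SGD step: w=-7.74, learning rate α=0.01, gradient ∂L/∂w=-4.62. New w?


w_new = w - α·∇
= -7.74 - 0.01·-4.62
= -7.74 + 0.0462
= -7.6938

-7.6938


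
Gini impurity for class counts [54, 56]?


Probabilities: [54/110, 56/110] ≈ [0.4909, 0.5091]
Σpᵢ² = (2916 + 3136)/110² = 6052/12100
Gini = 1 - Σpᵢ² = 1 - 6052/12100 = 0.4998

0.4998


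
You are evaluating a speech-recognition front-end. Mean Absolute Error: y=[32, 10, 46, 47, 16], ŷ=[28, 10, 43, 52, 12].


Absolute errors: |32-28|=4, |10-10|=0, |46-43|=3, |47-52|=5, |16-12|=4
Sum = 16
MAE = 16/5 = 16/5

16/5


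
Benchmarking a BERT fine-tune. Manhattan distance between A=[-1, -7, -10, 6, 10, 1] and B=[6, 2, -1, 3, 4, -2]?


d = |-1-6| + |-7-2| + |-10+ 1| + |6-3| + |10-4| + |1+ 2|
  = 7 + 9 + 9 + 3 + 6 + 3
  = 37

37


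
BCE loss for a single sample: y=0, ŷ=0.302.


BCE = -[y·ln(p) + (1-y)·ln(1-p)]
= -0 - 1·ln(1-0.302)
= -ln(0.698) = 0.3595

0.3595


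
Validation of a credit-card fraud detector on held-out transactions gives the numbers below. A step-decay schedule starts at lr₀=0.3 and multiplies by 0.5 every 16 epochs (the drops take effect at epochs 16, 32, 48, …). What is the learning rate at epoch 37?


n_drops = ⌊37/16⌋ = 2
lr = 0.3·0.5^2 = 0.3·0.25 = 0.075

0.075


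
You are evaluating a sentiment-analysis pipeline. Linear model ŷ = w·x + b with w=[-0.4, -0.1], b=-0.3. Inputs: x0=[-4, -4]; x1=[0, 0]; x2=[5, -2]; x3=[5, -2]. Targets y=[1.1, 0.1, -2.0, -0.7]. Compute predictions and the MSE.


ŷ0 = (-0.4)·(-4) + (-0.1)·(-4) - 0.3 = 1.7
ŷ1 = (-0.4)·(0) + (-0.1)·(0) - 0.3 = -0.3
ŷ2 = (-0.4)·(5) + (-0.1)·(-2) - 0.3 = -2.1
ŷ3 = (-0.4)·(5) + (-0.1)·(-2) - 0.3 = -2.1
errors² = [0.36, 0.16, 0.01, 1.96]
MSE = 2.4900/4 = 0.6225

0.6225


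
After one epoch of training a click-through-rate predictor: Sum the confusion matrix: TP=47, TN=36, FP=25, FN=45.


Total = TP + TN + FP + FN
= 47 + 36 + 25 + 45
= 153
(Predicted positive: 72, predicted negative: 81)

153


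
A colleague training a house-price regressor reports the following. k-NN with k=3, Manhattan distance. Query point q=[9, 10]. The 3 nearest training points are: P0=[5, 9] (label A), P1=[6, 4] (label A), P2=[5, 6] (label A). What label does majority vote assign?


d(q,P0) = 5  (label A)
d(q,P1) = 9  (label A)
d(q,P2) = 8  (label A)
Votes: A=3, B=0
Majority → A

A


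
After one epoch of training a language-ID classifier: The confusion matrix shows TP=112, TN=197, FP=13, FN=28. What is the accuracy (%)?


Accuracy = (TP+TN)/(TP+TN+FP+FN)
= (112+197)/(350)
= 309/350 = 88.29%

88.29%


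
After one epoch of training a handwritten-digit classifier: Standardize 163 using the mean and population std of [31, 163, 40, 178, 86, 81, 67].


μ = 92.2857, σ = 52.9736
z = (163 - 92.2857)/52.9736 = 1.3349

1.3349


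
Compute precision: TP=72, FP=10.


Precision = TP/(TP+FP)
= 72/(72+10)
= 72/82 = 87.8%

87.8%


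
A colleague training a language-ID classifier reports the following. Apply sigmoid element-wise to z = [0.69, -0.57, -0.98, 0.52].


σ(0.69) = 1/(1+e^-0.69) = 0.666
σ(-0.57) = 1/(1+e^0.57) = 0.3612
σ(-0.98) = 1/(1+e^0.98) = 0.2729
σ(0.52) = 1/(1+e^-0.52) = 0.6271
result = [0.666, 0.3612, 0.2729, 0.6271]

[0.666, 0.3612, 0.2729, 0.6271]


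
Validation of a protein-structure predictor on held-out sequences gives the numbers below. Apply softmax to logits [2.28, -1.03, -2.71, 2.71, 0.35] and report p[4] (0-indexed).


Exponentials: e^2.28=9.7767, e^-1.03=0.357, e^-2.71=0.0665, e^2.71=15.0293, e^0.35=1.4191
Sum = 26.6486
Softmax = [0.3669, 0.0134, 0.0025, 0.564, 0.0533]
p[4] = 1.4191/26.6486 = 0.0533

0.0533


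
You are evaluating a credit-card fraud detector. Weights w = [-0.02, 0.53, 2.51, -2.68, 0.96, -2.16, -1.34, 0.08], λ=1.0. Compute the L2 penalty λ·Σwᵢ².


‖w‖₂² = (-0.02)² + (0.53)² + (2.51)² + (-2.68)² + (0.96)² + (-2.16)² + (-1.34)² + (0.08)²
     = 0.0004 + 0.2809 + 6.3001 + 7.1824 + 0.9216 + 4.6656 + 1.7956 + 0.0064
     = 21.153
λ·‖w‖₂² = 1.0·21.153 = 21.153

21.153


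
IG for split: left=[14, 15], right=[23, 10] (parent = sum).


Parent = [37, 25], H_parent = 0.9728
H_left = 0.9991 (n=29), H_right = 0.885 (n=33)
H_children = (29/62)·0.9991 + (33/62)·0.885 = 0.9384
IG = 0.9728 - 0.9384 = 0.0344

0.0344


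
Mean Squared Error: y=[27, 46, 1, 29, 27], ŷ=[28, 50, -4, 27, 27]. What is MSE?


Squared errors: (27-28)²=1, (46-50)²=16, (1+ 4)²=25, (29-27)²=4, (27-27)²=0
Sum = 46
MSE = 46/5 = 46/5

46/5


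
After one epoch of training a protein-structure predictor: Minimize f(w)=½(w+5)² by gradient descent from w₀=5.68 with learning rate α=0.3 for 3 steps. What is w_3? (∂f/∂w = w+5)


step 1: grad = 5.68+5 = 10.68; w = 5.68 - 0.3·(10.68) = 2.476
step 2: grad = 2.476+5 = 7.476; w = 2.476 - 0.3·(7.476) = 0.2332
step 3: grad = 0.2332+5 = 5.2332; w = 0.2332 - 0.3·(5.2332) = -1.33676

-1.33676


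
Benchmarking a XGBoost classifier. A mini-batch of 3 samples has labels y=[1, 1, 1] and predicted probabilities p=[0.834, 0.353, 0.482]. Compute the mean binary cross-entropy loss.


L[0] = -ln(0.834) = 0.1815
L[1] = -ln(0.353) = 1.0413
L[2] = -ln(0.482) = 0.7298
mean = (0.1815 + 1.0413 + 0.7298)/3 = 0.6509

0.6509


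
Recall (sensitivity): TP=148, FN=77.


Recall = TP/(TP+FN)
= 148/(148+77)
= 148/225 = 65.78%

65.78%


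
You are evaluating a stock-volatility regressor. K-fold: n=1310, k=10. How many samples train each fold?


Fold size = 1310/10 = 131
Training per fold = 1310 - 131 = 1179

1179


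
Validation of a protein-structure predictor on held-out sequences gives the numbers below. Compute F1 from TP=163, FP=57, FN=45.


Precision = 163/220 = 0.7409
Recall = 163/208 = 0.7837
F1 = 2·P·R/(P+R) = 2·TP/(2·TP+FP+FN) = 326/(326+57+45) = 326/428 = 0.7617

0.7617


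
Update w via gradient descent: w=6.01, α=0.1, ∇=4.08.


w_new = w - α·∇
= 6.01 - 0.1·4.08
= 6.01 - 0.408
= 5.602

5.602


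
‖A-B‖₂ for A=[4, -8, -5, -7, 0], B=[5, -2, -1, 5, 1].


d = √((4-5)² + (-8+ 2)² + (-5+ 1)² + (-7-5)² + (0-1)²)
  = √(1 + 36 + 16 + 144 + 1)
  = √198 = 14.0712

14.0712


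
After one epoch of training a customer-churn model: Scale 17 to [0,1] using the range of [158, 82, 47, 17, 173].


min=17, max=173
(17-17)/(173-17) = 0/156 = 0.0

0.0


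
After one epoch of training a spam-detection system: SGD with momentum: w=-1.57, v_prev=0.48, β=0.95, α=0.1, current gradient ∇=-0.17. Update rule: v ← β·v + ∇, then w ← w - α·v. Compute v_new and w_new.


v_new = 0.95·0.48 - 0.17 = 0.456 - 0.17 = 0.286
w_new = -1.57 - 0.1·0.286 = -1.57 - 0.0286 = -1.5986

v_new=0.286, w_new=-1.5986


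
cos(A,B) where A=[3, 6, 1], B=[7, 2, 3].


A·B = 3·7 + 6·2 + 1·3 = 36
‖A‖ = √46 = 6.7823, ‖B‖ = √62 = 7.874
cos = 36/(√46·√62) = 36/√2852 = 0.6741

0.6741


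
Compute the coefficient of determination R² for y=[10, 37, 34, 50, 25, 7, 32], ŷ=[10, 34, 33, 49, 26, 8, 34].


ȳ = 27.8571
SS_res = Σ(y-ŷ)² = 17
SS_tot = Σ(y-ȳ)² = 1390.86
R² = 1 - SS_res/SS_tot = 1 - 0.0122 = 0.9878

0.9878


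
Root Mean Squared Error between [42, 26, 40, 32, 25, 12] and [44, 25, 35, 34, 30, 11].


MSE = 60/6 = 10
RMSE = √(60/6) = 3.1623

3.1623


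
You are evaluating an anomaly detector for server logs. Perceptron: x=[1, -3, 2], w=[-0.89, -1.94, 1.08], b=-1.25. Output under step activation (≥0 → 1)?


z = (1)·(-0.89) + (-3)·(-1.94) + (2)·(1.08) - 1.25
  = 5.84
step(z) = 1 (z≥0)

1


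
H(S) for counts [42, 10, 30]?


Probabilities: [42/82, 10/82, 30/82] ≈ [0.5122, 0.122, 0.3659]
H = -((42/82)·log₂(42/82) + (10/82)·log₂(10/82) + (30/82)·log₂(30/82))
  = 1.3953 bits

1.3953 bits


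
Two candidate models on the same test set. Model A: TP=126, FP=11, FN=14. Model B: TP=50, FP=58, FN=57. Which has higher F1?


Model A: P=126/137=0.9197, R=126/140=0.9, F1=2PR/(P+R)=2TP/(2TP+FP+FN)=252/277=0.9097
Model B: P=50/108=0.463, R=50/107=0.4673, F1=2PR/(P+R)=2TP/(2TP+FP+FN)=100/215=0.4651
0.9097 > 0.4651 → Model A

Model A


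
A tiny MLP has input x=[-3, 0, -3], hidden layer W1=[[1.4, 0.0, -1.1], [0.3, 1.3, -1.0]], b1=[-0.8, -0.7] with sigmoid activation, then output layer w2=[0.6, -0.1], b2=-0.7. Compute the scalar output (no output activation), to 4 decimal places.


z1[0] = (1.4)·(-3) + (0.0)·(0) + (-1.1)·(-3) - 0.8 = -1.7
z1[1] = (0.3)·(-3) + (1.3)·(0) + (-1.0)·(-3) - 0.7 = 1.4
h = sigmoid(z1) = [0.1545, 0.8022]
output = (0.6)·(0.1545) + (-0.1)·(0.8022) - 0.7 = -0.6875

-0.6875


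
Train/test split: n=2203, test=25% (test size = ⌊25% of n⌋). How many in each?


Test = ⌊2203·25/100⌋ = 550
Train = 2203 - 550 = 1653

Train: 1653, Test: 550


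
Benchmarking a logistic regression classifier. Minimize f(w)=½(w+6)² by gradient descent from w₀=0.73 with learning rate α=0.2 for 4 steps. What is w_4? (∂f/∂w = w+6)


step 1: grad = 0.73+6 = 6.73; w = 0.73 - 0.2·(6.73) = -0.616
step 2: grad = -0.616+6 = 5.384; w = -0.616 - 0.2·(5.384) = -1.6928
step 3: grad = -1.6928+6 = 4.3072; w = -1.6928 - 0.2·(4.3072) = -2.55424
step 4: grad = -2.55424+6 = 3.44576; w = -2.55424 - 0.2·(3.44576) = -3.243392

-3.243392


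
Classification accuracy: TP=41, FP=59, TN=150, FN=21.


Accuracy = (TP+TN)/(TP+TN+FP+FN)
= (41+150)/(271)
= 191/271 = 70.48%

70.48%


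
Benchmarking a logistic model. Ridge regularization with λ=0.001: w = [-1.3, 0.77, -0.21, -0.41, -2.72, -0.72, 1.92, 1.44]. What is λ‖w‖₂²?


‖w‖₂² = (-1.3)² + (0.77)² + (-0.21)² + (-0.41)² + (-2.72)² + (-0.72)² + (1.92)² + (1.44)²
     = 1.69 + 0.5929 + 0.0441 + 0.1681 + 7.3984 + 0.5184 + 3.6864 + 2.0736
     = 16.1719
λ·‖w‖₂² = 0.001·16.1719 = 0.016172

0.016172


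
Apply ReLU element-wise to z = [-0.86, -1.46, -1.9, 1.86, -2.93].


ReLU(-0.86) = max(0, -0.86) = 0.0
ReLU(-1.46) = max(0, -1.46) = 0.0
ReLU(-1.9) = max(0, -1.9) = 0.0
ReLU(1.86) = max(0, 1.86) = 1.86
ReLU(-2.93) = max(0, -2.93) = 0.0
result = [0.0, 0.0, 0.0, 1.86, 0.0]

[0.0, 0.0, 0.0, 1.86, 0.0]


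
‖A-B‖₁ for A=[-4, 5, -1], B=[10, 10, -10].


d = |-4-10| + |5-10| + |-1+ 10|
  = 14 + 5 + 9
  = 28

28


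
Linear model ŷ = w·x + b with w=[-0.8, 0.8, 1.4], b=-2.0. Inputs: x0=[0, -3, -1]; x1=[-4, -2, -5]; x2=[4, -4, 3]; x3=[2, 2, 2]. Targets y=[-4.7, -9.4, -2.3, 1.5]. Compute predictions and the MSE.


ŷ0 = (-0.8)·(0) + (0.8)·(-3) + (1.4)·(-1) - 2.0 = -5.8
ŷ1 = (-0.8)·(-4) + (0.8)·(-2) + (1.4)·(-5) - 2.0 = -7.4
ŷ2 = (-0.8)·(4) + (0.8)·(-4) + (1.4)·(3) - 2.0 = -4.2
ŷ3 = (-0.8)·(2) + (0.8)·(2) + (1.4)·(2) - 2.0 = 0.8
errors² = [1.21, 4.0, 3.61, 0.49]
MSE = 9.3100/4 = 2.3275

2.3275


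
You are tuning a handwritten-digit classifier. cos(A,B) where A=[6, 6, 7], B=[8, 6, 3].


A·B = 6·8 + 6·6 + 7·3 = 105
‖A‖ = √121 = 11, ‖B‖ = √109 = 10.4403
cos = 105/(√121·√109) = 105/√13189 = 0.9143

0.9143


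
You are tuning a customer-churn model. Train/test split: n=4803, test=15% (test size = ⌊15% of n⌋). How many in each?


Test = ⌊4803·15/100⌋ = 720
Train = 4803 - 720 = 4083

Train: 4083, Test: 720


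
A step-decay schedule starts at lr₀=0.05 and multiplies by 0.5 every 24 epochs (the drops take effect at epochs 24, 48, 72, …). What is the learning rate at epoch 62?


n_drops = ⌊62/24⌋ = 2
lr = 0.05·0.5^2 = 0.05·0.25 = 0.0125

0.0125


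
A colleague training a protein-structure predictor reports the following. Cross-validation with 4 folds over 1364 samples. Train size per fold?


Fold size = 1364/4 = 341
Training per fold = 1364 - 341 = 1023

1023


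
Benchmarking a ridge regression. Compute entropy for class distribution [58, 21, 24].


Probabilities: [58/103, 21/103, 24/103] ≈ [0.5631, 0.2039, 0.233]
H = -((58/103)·log₂(58/103) + (21/103)·log₂(21/103) + (24/103)·log₂(24/103))
  = 1.424 bits

1.424 bits


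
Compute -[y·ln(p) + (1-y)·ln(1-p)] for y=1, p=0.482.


BCE = -[y·ln(p) + (1-y)·ln(1-p)]
= -1·ln(0.482) - 0
= -ln(0.482) = 0.7298

0.7298


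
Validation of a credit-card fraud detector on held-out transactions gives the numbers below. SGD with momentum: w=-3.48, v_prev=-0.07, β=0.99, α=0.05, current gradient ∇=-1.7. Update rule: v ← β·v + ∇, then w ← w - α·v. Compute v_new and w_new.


v_new = 0.99·-0.07 - 1.7 = -0.0693 - 1.7 = -1.7693
w_new = -3.48 - 0.05·-1.7693 = -3.48 + 0.088465 = -3.391535

v_new=-1.7693, w_new=-3.391535


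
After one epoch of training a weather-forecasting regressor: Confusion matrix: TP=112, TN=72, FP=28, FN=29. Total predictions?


Total = TP + TN + FP + FN
= 112 + 72 + 28 + 29
= 241
(Predicted positive: 140, predicted negative: 101)

241


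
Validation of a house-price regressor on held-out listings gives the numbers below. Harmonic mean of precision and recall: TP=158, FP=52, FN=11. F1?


Precision = 158/210 = 0.7524
Recall = 158/169 = 0.9349
F1 = 2·P·R/(P+R) = 2·TP/(2·TP+FP+FN) = 316/(316+52+11) = 316/379 = 0.8338

0.8338


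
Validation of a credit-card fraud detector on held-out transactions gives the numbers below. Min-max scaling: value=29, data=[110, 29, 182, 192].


min=29, max=192
(29-29)/(192-29) = 0/163 = 0.0

0.0


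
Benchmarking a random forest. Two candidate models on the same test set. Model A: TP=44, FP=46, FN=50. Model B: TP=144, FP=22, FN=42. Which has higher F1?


Model A: P=44/90=0.4889, R=44/94=0.4681, F1=2PR/(P+R)=2TP/(2TP+FP+FN)=88/184=0.4783
Model B: P=144/166=0.8675, R=144/186=0.7742, F1=2PR/(P+R)=2TP/(2TP+FP+FN)=288/352=0.8182
0.4783 < 0.8182 → Model B

Model B


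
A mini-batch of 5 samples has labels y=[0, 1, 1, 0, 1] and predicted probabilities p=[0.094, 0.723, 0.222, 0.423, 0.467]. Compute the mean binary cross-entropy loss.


L[0] = -ln(1-0.094) = -ln(0.906) = 0.0987
L[1] = -ln(0.723) = 0.3243
L[2] = -ln(0.222) = 1.5051
L[3] = -ln(1-0.423) = -ln(0.577) = 0.5499
L[4] = -ln(0.467) = 0.7614
mean = (0.0987 + 0.3243 + 1.5051 + 0.5499 + 0.7614)/5 = 0.6479

0.6479


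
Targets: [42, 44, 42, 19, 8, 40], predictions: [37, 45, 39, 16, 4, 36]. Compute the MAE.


Absolute errors: |42-37|=5, |44-45|=1, |42-39|=3, |19-16|=3, |8-4|=4, |40-36|=4
Sum = 20
MAE = 20/6 = 10/3

10/3


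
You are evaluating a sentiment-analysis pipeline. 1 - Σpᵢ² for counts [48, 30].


Probabilities: [48/78, 30/78] ≈ [0.6154, 0.3846]
Σpᵢ² = (2304 + 900)/78² = 3204/6084
Gini = 1 - Σpᵢ² = 1 - 3204/6084 = 0.4734

0.4734


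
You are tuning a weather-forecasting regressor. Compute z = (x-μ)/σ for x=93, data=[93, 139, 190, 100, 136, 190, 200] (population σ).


μ = 149.7143, σ = 40.9973
z = (93 - 149.7143)/40.9973 = -1.3834

-1.3834


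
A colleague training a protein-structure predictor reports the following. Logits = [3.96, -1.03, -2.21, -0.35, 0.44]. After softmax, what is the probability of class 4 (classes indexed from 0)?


Exponentials: e^3.96=52.4573, e^-1.03=0.357, e^-2.21=0.1097, e^-0.35=0.7047, e^0.44=1.5527
Sum = 55.1814
Softmax = [0.9506, 0.0065, 0.002, 0.0128, 0.0281]
p[4] = 1.5527/55.1814 = 0.0281

0.0281


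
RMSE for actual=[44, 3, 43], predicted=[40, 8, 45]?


MSE = 45/3 = 15
RMSE = √(45/3) = 3.873

3.873


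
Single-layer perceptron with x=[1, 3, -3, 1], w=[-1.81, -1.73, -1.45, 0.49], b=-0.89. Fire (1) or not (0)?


z = (1)·(-1.81) + (3)·(-1.73) + (-3)·(-1.45) + (1)·(0.49) - 0.89
  = -3.05
step(z) = 0 (z<0)

0


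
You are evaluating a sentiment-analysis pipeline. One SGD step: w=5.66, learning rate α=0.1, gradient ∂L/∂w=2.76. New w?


w_new = w - α·∇
= 5.66 - 0.1·2.76
= 5.66 - 0.276
= 5.384

5.384


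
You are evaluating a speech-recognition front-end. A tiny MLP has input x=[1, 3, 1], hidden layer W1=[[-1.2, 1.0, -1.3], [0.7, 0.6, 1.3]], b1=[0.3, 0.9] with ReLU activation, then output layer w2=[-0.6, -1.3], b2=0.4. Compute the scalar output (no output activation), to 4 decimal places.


z1[0] = (-1.2)·(1) + (1.0)·(3) + (-1.3)·(1) + 0.3 = 0.8
z1[1] = (0.7)·(1) + (0.6)·(3) + (1.3)·(1) + 0.9 = 4.7
h = ReLU(z1) = [0.8, 4.7]
output = (-0.6)·(0.8) + (-1.3)·(4.7) + 0.4 = -6.19

-6.19


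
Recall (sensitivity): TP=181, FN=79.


Recall = TP/(TP+FN)
= 181/(181+79)
= 181/260 = 69.62%

69.62%


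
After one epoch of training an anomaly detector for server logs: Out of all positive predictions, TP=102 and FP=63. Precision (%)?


Precision = TP/(TP+FP)
= 102/(102+63)
= 102/165 = 61.82%

61.82%


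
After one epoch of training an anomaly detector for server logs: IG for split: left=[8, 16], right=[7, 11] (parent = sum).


Parent = [15, 27], H_parent = 0.9403
H_left = 0.9183 (n=24), H_right = 0.9641 (n=18)
H_children = (24/42)·0.9183 + (18/42)·0.9641 = 0.9379
IG = 0.9403 - 0.9379 = 0.0024

0.0024


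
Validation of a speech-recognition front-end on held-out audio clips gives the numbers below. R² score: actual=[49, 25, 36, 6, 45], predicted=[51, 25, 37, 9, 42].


ȳ = 32.2
SS_res = Σ(y-ŷ)² = 23
SS_tot = Σ(y-ȳ)² = 1198.8
R² = 1 - SS_res/SS_tot = 1 - 0.0192 = 0.9808

0.9808


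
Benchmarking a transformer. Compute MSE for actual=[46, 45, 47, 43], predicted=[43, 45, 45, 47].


Squared errors: (46-43)²=9, (45-45)²=0, (47-45)²=4, (43-47)²=16
Sum = 29
MSE = 29/4 = 29/4

29/4


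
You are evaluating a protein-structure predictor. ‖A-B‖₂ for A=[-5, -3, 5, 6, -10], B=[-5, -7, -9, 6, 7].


d = √((-5+ 5)² + (-3+ 7)² + (5+ 9)² + (6-6)² + (-10-7)²)
  = √(0 + 16 + 196 + 0 + 289)
  = √501 = 22.383

22.383


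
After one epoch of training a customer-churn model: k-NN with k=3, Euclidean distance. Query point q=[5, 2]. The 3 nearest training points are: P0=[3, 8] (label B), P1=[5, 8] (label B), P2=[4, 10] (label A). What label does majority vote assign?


d(q,P0) = 6.3246  (label B)
d(q,P1) = 6.0  (label B)
d(q,P2) = 8.0623  (label A)
Votes: A=1, B=2
Majority → B

B


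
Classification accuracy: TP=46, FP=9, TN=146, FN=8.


Accuracy = (TP+TN)/(TP+TN+FP+FN)
= (46+146)/(209)
= 192/209 = 91.87%

91.87%


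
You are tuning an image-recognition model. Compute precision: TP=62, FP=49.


Precision = TP/(TP+FP)
= 62/(62+49)
= 62/111 = 55.86%

55.86%


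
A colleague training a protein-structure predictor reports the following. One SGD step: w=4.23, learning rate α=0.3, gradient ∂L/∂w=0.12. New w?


w_new = w - α·∇
= 4.23 - 0.3·0.12
= 4.23 - 0.036
= 4.194

4.194


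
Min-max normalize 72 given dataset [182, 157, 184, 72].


min=72, max=184
(72-72)/(184-72) = 0/112 = 0.0

0.0


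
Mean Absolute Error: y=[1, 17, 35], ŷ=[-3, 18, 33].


Absolute errors: |1+ 3|=4, |17-18|=1, |35-33|=2
Sum = 7
MAE = 7/3 = 7/3

7/3


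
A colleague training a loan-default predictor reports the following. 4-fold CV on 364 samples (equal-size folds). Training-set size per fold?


Fold size = 364/4 = 91
Training per fold = 364 - 91 = 273

273


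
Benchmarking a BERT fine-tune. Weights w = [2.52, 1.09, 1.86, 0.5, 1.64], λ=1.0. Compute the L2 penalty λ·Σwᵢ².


‖w‖₂² = (2.52)² + (1.09)² + (1.86)² + (0.5)² + (1.64)²
     = 6.3504 + 1.1881 + 3.4596 + 0.25 + 2.6896
     = 13.9377
λ·‖w‖₂² = 1.0·13.9377 = 13.9377

13.9377


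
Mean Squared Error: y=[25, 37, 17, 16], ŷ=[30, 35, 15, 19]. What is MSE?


Squared errors: (25-30)²=25, (37-35)²=4, (17-15)²=4, (16-19)²=9
Sum = 42
MSE = 42/4 = 21/2

21/2


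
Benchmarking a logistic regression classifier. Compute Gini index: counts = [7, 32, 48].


Probabilities: [7/87, 32/87, 48/87] ≈ [0.0805, 0.3678, 0.5517]
Σpᵢ² = (49 + 1024 + 2304)/87² = 3377/7569
Gini = 1 - Σpᵢ² = 1 - 3377/7569 = 0.5538

0.5538


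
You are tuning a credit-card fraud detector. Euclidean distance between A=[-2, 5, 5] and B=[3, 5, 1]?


d = √((-2-3)² + (5-5)² + (5-1)²)
  = √(25 + 0 + 16)
  = √41 = 6.4031

6.4031


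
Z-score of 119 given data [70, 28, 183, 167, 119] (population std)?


μ = 113.4, σ = 58.1811
z = (119 - 113.4)/58.1811 = 0.0963

0.0963


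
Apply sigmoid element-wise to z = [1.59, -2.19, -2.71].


σ(1.59) = 1/(1+e^-1.59) = 0.8306
σ(-2.19) = 1/(1+e^2.19) = 0.1007
σ(-2.71) = 1/(1+e^2.71) = 0.0624
result = [0.8306, 0.1007, 0.0624]

[0.8306, 0.1007, 0.0624]


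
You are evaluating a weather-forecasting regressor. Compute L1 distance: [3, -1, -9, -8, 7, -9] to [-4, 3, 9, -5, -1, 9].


d = |3+ 4| + |-1-3| + |-9-9| + |-8+ 5| + |7+ 1| + |-9-9|
  = 7 + 4 + 18 + 3 + 8 + 18
  = 58

58


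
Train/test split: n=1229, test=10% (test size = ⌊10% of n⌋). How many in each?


Test = ⌊1229·10/100⌋ = 122
Train = 1229 - 122 = 1107

Train: 1107, Test: 122


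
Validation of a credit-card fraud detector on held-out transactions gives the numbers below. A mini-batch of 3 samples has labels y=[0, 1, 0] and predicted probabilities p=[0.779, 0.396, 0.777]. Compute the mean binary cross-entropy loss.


L[0] = -ln(1-0.779) = -ln(0.221) = 1.5096
L[1] = -ln(0.396) = 0.9263
L[2] = -ln(1-0.777) = -ln(0.223) = 1.5006
mean = (1.5096 + 0.9263 + 1.5006)/3 = 1.3122

1.3122


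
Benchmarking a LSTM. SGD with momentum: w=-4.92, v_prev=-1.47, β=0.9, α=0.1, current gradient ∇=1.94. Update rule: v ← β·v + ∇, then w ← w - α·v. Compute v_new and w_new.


v_new = 0.9·-1.47 + 1.94 = -1.323 + 1.94 = 0.617
w_new = -4.92 - 0.1·0.617 = -4.92 - 0.0617 = -4.9817

v_new=0.617, w_new=-4.9817


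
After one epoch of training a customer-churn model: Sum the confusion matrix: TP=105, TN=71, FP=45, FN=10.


Total = TP + TN + FP + FN
= 105 + 71 + 45 + 10
= 231
(Predicted positive: 150, predicted negative: 81)

231


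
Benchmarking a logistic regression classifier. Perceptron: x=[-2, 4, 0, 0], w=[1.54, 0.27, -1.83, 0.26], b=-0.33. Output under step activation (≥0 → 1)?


z = (-2)·(1.54) + (4)·(0.27) + (0)·(-1.83) + (0)·(0.26) - 0.33
  = -2.33
step(z) = 0 (z<0)

0


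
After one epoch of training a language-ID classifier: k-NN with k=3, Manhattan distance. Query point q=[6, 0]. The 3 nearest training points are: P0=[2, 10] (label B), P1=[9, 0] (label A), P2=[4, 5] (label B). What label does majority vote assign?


d(q,P0) = 14  (label B)
d(q,P1) = 3  (label A)
d(q,P2) = 7  (label B)
Votes: A=1, B=2
Majority → B

B


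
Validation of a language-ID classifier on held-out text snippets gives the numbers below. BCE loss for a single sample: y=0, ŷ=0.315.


BCE = -[y·ln(p) + (1-y)·ln(1-p)]
= -0 - 1·ln(1-0.315)
= -ln(0.685) = 0.3783

0.3783


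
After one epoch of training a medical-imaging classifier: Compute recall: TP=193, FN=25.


Recall = TP/(TP+FN)
= 193/(193+25)
= 193/218 = 88.53%

88.53%


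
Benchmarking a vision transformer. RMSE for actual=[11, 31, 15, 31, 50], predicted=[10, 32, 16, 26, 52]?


MSE = 32/5 = 6.4
RMSE = √(32/5) = 2.5298

2.5298


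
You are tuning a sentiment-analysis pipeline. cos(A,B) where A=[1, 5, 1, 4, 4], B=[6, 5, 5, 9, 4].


A·B = 1·6 + 5·5 + 1·5 + 4·9 + 4·4 = 88
‖A‖ = √59 = 7.6811, ‖B‖ = √183 = 13.5277
cos = 88/(√59·√183) = 88/√10797 = 0.8469

0.8469


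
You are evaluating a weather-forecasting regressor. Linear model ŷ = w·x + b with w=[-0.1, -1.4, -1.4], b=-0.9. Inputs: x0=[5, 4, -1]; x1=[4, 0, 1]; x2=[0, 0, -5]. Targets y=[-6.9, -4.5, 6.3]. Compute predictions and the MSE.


ŷ0 = (-0.1)·(5) + (-1.4)·(4) + (-1.4)·(-1) - 0.9 = -5.6
ŷ1 = (-0.1)·(4) + (-1.4)·(0) + (-1.4)·(1) - 0.9 = -2.7
ŷ2 = (-0.1)·(0) + (-1.4)·(0) + (-1.4)·(-5) - 0.9 = 6.1
errors² = [1.69, 3.24, 0.04]
MSE = 4.9700/3 = 1.6567

1.6567


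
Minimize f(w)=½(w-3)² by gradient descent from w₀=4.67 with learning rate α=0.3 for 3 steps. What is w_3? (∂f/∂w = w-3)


step 1: grad = 4.67-3 = 1.67; w = 4.67 - 0.3·(1.67) = 4.169
step 2: grad = 4.169-3 = 1.169; w = 4.169 - 0.3·(1.169) = 3.8183
step 3: grad = 3.8183-3 = 0.8183; w = 3.8183 - 0.3·(0.8183) = 3.57281

3.57281


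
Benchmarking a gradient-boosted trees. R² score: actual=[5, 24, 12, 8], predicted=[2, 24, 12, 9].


ȳ = 12.25
SS_res = Σ(y-ŷ)² = 10
SS_tot = Σ(y-ȳ)² = 208.75
R² = 1 - SS_res/SS_tot = 1 - 0.0479 = 0.9521

0.9521


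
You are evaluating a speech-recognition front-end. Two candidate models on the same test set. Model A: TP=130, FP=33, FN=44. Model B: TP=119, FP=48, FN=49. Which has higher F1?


Model A: P=130/163=0.7975, R=130/174=0.7471, F1=2PR/(P+R)=2TP/(2TP+FP+FN)=260/337=0.7715
Model B: P=119/167=0.7126, R=119/168=0.7083, F1=2PR/(P+R)=2TP/(2TP+FP+FN)=238/335=0.7104
0.7715 > 0.7104 → Model A

Model A


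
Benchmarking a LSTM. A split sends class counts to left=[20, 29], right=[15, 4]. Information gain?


Parent = [35, 33], H_parent = 0.9994
H_left = 0.9755 (n=49), H_right = 0.7425 (n=19)
H_children = (49/68)·0.9755 + (19/68)·0.7425 = 0.9104
IG = 0.9994 - 0.9104 = 0.089

0.089


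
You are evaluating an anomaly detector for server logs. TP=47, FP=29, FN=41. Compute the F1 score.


Precision = 47/76 = 0.6184
Recall = 47/88 = 0.5341
F1 = 2·P·R/(P+R) = 2·TP/(2·TP+FP+FN) = 94/(94+29+41) = 94/164 = 0.5732

0.5732


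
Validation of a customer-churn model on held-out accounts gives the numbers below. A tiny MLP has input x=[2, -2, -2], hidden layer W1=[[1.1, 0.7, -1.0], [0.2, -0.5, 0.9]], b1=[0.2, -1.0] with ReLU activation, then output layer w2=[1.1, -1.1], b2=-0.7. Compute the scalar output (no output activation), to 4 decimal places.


z1[0] = (1.1)·(2) + (0.7)·(-2) + (-1.0)·(-2) + 0.2 = 3.0
z1[1] = (0.2)·(2) + (-0.5)·(-2) + (0.9)·(-2) - 1.0 = -1.4
h = ReLU(z1) = [3.0, 0.0]
output = (1.1)·(3.0) + (-1.1)·(0.0) - 0.7 = 2.6

2.6


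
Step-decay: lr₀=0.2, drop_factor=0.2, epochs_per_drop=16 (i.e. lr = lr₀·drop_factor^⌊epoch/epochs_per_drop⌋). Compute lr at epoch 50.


n_drops = ⌊50/16⌋ = 3
lr = 0.2·0.2^3 = 0.2·0.008 = 0.0016

0.0016


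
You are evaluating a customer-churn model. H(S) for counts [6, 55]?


Probabilities: [6/61, 55/61] ≈ [0.0984, 0.9016]
H = -((6/61)·log₂(6/61) + (55/61)·log₂(55/61))
  = 0.4638 bits

0.4638 bits


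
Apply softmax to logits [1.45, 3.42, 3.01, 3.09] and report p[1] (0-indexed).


Exponentials: e^1.45=4.2631, e^3.42=30.5694, e^3.01=20.2874, e^3.09=21.9771
Sum = 77.097
Softmax = [0.0553, 0.3965, 0.2631, 0.2851]
p[1] = 30.5694/77.097 = 0.3965

0.3965


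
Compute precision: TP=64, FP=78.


Precision = TP/(TP+FP)
= 64/(64+78)
= 64/142 = 45.07%

45.07%


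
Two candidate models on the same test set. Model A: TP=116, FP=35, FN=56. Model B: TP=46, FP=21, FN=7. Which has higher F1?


Model A: P=116/151=0.7682, R=116/172=0.6744, F1=2PR/(P+R)=2TP/(2TP+FP+FN)=232/323=0.7183
Model B: P=46/67=0.6866, R=46/53=0.8679, F1=2PR/(P+R)=2TP/(2TP+FP+FN)=92/120=0.7667
0.7183 < 0.7667 → Model B

Model B


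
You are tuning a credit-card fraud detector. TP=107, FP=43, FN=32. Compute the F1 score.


Precision = 107/150 = 0.7133
Recall = 107/139 = 0.7698
F1 = 2·P·R/(P+R) = 2·TP/(2·TP+FP+FN) = 214/(214+43+32) = 214/289 = 0.7405

0.7405


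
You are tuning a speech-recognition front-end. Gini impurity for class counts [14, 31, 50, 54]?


Probabilities: [14/149, 31/149, 50/149, 54/149] ≈ [0.094, 0.2081, 0.3356, 0.3624]
Σpᵢ² = (196 + 961 + 2500 + 2916)/149² = 6573/22201
Gini = 1 - Σpᵢ² = 1 - 6573/22201 = 0.7039

0.7039


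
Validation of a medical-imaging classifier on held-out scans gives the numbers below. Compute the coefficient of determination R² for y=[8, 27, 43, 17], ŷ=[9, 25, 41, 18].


ȳ = 23.75
SS_res = Σ(y-ŷ)² = 10
SS_tot = Σ(y-ȳ)² = 674.75
R² = 1 - SS_res/SS_tot = 1 - 0.0148 = 0.9852

0.9852


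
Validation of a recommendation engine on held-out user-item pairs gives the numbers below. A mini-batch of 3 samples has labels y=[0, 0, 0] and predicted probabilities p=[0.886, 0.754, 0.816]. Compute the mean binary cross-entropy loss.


L[0] = -ln(1-0.886) = -ln(0.114) = 2.1716
L[1] = -ln(1-0.754) = -ln(0.246) = 1.4024
L[2] = -ln(1-0.816) = -ln(0.184) = 1.6928
mean = (2.1716 + 1.4024 + 1.6928)/3 = 1.7556

1.7556


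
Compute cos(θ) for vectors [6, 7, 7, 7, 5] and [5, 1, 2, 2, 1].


A·B = 6·5 + 7·1 + 7·2 + 7·2 + 5·1 = 70
‖A‖ = √208 = 14.4222, ‖B‖ = √35 = 5.9161
cos = 70/(√208·√35) = 70/√7280 = 0.8204

0.8204


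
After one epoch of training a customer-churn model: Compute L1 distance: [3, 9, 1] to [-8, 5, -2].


d = |3+ 8| + |9-5| + |1+ 2|
  = 11 + 4 + 3
  = 18

18


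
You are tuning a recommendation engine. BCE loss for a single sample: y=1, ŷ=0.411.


BCE = -[y·ln(p) + (1-y)·ln(1-p)]
= -1·ln(0.411) - 0
= -ln(0.411) = 0.8892

0.8892


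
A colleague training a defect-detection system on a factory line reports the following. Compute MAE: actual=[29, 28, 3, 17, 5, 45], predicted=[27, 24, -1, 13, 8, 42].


Absolute errors: |29-27|=2, |28-24|=4, |3+ 1|=4, |17-13|=4, |5-8|=3, |45-42|=3
Sum = 20
MAE = 20/6 = 10/3

10/3


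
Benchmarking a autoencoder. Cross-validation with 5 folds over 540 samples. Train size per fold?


Fold size = 540/5 = 108
Training per fold = 540 - 108 = 432

432


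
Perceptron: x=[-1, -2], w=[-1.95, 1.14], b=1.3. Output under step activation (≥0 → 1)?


z = (-1)·(-1.95) + (-2)·(1.14) + 1.3
  = 0.97
step(z) = 1 (z≥0)

1


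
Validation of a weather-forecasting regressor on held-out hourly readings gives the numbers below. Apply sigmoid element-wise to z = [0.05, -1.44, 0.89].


σ(0.05) = 1/(1+e^-0.05) = 0.5125
σ(-1.44) = 1/(1+e^1.44) = 0.1915
σ(0.89) = 1/(1+e^-0.89) = 0.7089
result = [0.5125, 0.1915, 0.7089]

[0.5125, 0.1915, 0.7089]


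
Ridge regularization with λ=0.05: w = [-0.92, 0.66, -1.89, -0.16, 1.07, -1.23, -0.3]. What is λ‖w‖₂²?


‖w‖₂² = (-0.92)² + (0.66)² + (-1.89)² + (-0.16)² + (1.07)² + (-1.23)² + (-0.3)²
     = 0.8464 + 0.4356 + 3.5721 + 0.0256 + 1.1449 + 1.5129 + 0.09
     = 7.6275
λ·‖w‖₂² = 0.05·7.6275 = 0.381375

0.381375


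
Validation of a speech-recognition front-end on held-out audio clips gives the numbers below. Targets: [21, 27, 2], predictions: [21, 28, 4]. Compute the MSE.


Squared errors: (21-21)²=0, (27-28)²=1, (2-4)²=4
Sum = 5
MSE = 5/3 = 5/3

5/3


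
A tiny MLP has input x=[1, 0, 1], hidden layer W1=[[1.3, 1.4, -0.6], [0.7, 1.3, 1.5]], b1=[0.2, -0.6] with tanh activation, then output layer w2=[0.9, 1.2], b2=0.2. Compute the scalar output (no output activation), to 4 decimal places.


z1[0] = (1.3)·(1) + (1.4)·(0) + (-0.6)·(1) + 0.2 = 0.9
z1[1] = (0.7)·(1) + (1.3)·(0) + (1.5)·(1) - 0.6 = 1.6
h = tanh(z1) = [0.7163, 0.9217]
output = (0.9)·(0.7163) + (1.2)·(0.9217) + 0.2 = 1.9507

1.9507


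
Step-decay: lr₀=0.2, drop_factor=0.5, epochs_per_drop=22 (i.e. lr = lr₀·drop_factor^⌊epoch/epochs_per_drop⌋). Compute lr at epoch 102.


n_drops = ⌊102/22⌋ = 4
lr = 0.2·0.5^4 = 0.2·0.0625 = 0.0125

0.0125


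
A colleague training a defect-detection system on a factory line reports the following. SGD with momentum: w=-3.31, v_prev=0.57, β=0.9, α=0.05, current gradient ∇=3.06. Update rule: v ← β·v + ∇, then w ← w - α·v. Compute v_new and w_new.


v_new = 0.9·0.57 + 3.06 = 0.513 + 3.06 = 3.573
w_new = -3.31 - 0.05·3.573 = -3.31 - 0.17865 = -3.48865

v_new=3.573, w_new=-3.48865


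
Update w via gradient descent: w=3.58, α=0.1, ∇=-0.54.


w_new = w - α·∇
= 3.58 - 0.1·-0.54
= 3.58 + 0.054
= 3.634

3.634


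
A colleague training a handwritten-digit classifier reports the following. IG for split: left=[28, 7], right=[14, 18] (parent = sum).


Parent = [42, 25], H_parent = 0.953
H_left = 0.7219 (n=35), H_right = 0.9887 (n=32)
H_children = (35/67)·0.7219 + (32/67)·0.9887 = 0.8493
IG = 0.953 - 0.8493 = 0.1037

0.1037


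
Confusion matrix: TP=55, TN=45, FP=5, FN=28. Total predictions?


Total = TP + TN + FP + FN
= 55 + 45 + 5 + 28
= 133
(Predicted positive: 60, predicted negative: 73)

133


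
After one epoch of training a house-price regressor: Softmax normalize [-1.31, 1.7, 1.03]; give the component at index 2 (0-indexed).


Exponentials: e^-1.31=0.2698, e^1.7=5.4739, e^1.03=2.8011
Sum = 8.5448
Softmax = [0.0316, 0.6406, 0.3278]
p[2] = 2.8011/8.5448 = 0.3278

0.3278


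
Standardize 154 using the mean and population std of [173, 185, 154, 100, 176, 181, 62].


μ = 147.2857, σ = 44.0769
z = (154 - 147.2857)/44.0769 = 0.1523

0.1523


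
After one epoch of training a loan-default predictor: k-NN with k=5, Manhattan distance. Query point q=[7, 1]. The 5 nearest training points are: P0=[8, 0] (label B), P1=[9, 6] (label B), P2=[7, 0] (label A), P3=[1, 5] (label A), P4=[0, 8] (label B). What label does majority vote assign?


d(q,P0) = 2  (label B)
d(q,P1) = 7  (label B)
d(q,P2) = 1  (label A)
d(q,P3) = 10  (label A)
d(q,P4) = 14  (label B)
Votes: A=2, B=3
Majority → B

B


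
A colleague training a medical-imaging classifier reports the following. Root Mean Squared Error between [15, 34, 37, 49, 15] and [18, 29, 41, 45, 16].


MSE = 67/5 = 13.4
RMSE = √(67/5) = 3.6606

3.6606


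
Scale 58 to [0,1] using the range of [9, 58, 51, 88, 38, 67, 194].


min=9, max=194
(58-9)/(194-9) = 49/185 = 0.2649

0.2649


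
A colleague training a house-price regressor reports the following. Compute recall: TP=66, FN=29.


Recall = TP/(TP+FN)
= 66/(66+29)
= 66/95 = 69.47%

69.47%


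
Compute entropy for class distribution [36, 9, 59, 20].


Probabilities: [36/124, 9/124, 59/124, 20/124] ≈ [0.2903, 0.0726, 0.4758, 0.1613]
H = -((36/124)·log₂(36/124) + (9/124)·log₂(9/124) + (59/124)·log₂(59/124) + (20/124)·log₂(20/124))
  = 1.7271 bits

1.7271 bits


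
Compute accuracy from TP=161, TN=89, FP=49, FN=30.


Accuracy = (TP+TN)/(TP+TN+FP+FN)
= (161+89)/(329)
= 250/329 = 75.99%

75.99%


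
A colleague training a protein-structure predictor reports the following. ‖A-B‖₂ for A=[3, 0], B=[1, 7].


d = √((3-1)² + (0-7)²)
  = √(4 + 49)
  = √53 = 7.2801

7.2801


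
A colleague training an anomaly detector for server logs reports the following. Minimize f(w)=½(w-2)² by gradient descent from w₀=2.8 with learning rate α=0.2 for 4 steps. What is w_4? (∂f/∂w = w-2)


step 1: grad = 2.8-2 = 0.8; w = 2.8 - 0.2·(0.8) = 2.64
step 2: grad = 2.64-2 = 0.64; w = 2.64 - 0.2·(0.64) = 2.512
step 3: grad = 2.512-2 = 0.512; w = 2.512 - 0.2·(0.512) = 2.4096
step 4: grad = 2.4096-2 = 0.4096; w = 2.4096 - 0.2·(0.4096) = 2.32768

2.32768


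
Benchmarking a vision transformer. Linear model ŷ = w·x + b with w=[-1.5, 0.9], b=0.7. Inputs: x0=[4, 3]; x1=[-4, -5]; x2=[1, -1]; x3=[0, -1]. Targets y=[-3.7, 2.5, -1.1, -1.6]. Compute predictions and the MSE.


ŷ0 = (-1.5)·(4) + (0.9)·(3) + 0.7 = -2.6
ŷ1 = (-1.5)·(-4) + (0.9)·(-5) + 0.7 = 2.2
ŷ2 = (-1.5)·(1) + (0.9)·(-1) + 0.7 = -1.7
ŷ3 = (-1.5)·(0) + (0.9)·(-1) + 0.7 = -0.2
errors² = [1.21, 0.09, 0.36, 1.96]
MSE = 3.6200/4 = 0.905

0.905


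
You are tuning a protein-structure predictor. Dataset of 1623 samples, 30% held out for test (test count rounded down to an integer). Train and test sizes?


Test = ⌊1623·30/100⌋ = 486
Train = 1623 - 486 = 1137

Train: 1137, Test: 486


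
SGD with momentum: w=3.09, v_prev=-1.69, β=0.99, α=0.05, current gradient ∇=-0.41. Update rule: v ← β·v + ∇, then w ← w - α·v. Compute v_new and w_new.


v_new = 0.99·-1.69 - 0.41 = -1.6731 - 0.41 = -2.0831
w_new = 3.09 - 0.05·-2.0831 = 3.09 + 0.104155 = 3.194155

v_new=-2.0831, w_new=3.194155


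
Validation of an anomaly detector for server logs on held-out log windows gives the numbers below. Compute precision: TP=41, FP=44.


Precision = TP/(TP+FP)
= 41/(41+44)
= 41/85 = 48.24%

48.24%


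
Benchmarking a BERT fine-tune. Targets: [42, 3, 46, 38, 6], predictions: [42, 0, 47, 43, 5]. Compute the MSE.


Squared errors: (42-42)²=0, (3-0)²=9, (46-47)²=1, (38-43)²=25, (6-5)²=1
Sum = 36
MSE = 36/5 = 36/5

36/5


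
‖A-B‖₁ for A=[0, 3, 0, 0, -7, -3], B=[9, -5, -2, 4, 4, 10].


d = |0-9| + |3+ 5| + |0+ 2| + |0-4| + |-7-4| + |-3-10|
  = 9 + 8 + 2 + 4 + 11 + 13
  = 47

47


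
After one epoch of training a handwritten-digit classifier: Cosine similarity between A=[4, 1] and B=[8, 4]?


A·B = 4·8 + 1·4 = 36
‖A‖ = √17 = 4.1231, ‖B‖ = √80 = 8.9443
cos = 36/(√17·√80) = 36/√1360 = 0.9762

0.9762


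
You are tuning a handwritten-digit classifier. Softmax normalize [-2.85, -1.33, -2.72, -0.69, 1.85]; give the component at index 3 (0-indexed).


Exponentials: e^-2.85=0.0578, e^-1.33=0.2645, e^-2.72=0.0659, e^-0.69=0.5016, e^1.85=6.3598
Sum = 7.2496
Softmax = [0.008, 0.0365, 0.0091, 0.0692, 0.8773]
p[3] = 0.5016/7.2496 = 0.0692

0.0692


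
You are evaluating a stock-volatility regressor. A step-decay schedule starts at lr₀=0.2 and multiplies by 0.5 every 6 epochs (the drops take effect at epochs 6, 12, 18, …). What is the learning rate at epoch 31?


n_drops = ⌊31/6⌋ = 5
lr = 0.2·0.5^5 = 0.2·0.03125 = 0.00625

0.00625


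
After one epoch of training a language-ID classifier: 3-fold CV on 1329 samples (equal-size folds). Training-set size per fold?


Fold size = 1329/3 = 443
Training per fold = 1329 - 443 = 886

886


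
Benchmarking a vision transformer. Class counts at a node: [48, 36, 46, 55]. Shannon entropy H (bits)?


Probabilities: [48/185, 36/185, 46/185, 55/185] ≈ [0.2595, 0.1946, 0.2486, 0.2973]
H = -((48/185)·log₂(48/185) + (36/185)·log₂(36/185) + (46/185)·log₂(46/185) + (55/185)·log₂(55/185))
  = 1.9841 bits

1.9841 bits


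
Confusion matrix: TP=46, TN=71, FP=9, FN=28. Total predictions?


Total = TP + TN + FP + FN
= 46 + 71 + 9 + 28
= 154
(Predicted positive: 55, predicted negative: 99)

154


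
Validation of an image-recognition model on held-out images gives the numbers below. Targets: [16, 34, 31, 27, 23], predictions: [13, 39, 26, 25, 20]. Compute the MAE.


Absolute errors: |16-13|=3, |34-39|=5, |31-26|=5, |27-25|=2, |23-20|=3
Sum = 18
MAE = 18/5 = 18/5

18/5


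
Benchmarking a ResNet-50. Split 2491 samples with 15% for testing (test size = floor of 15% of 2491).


Test = ⌊2491·15/100⌋ = 373
Train = 2491 - 373 = 2118

Train: 2118, Test: 373


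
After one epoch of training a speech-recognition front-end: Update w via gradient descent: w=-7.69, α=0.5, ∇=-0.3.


w_new = w - α·∇
= -7.69 - 0.5·-0.3
= -7.69 + 0.15
= -7.54

-7.54


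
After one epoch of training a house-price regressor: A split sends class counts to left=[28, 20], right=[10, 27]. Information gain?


Parent = [38, 47], H_parent = 0.9919
H_left = 0.9799 (n=48), H_right = 0.8419 (n=37)
H_children = (48/85)·0.9799 + (37/85)·0.8419 = 0.9198
IG = 0.9919 - 0.9198 = 0.0721

0.0721


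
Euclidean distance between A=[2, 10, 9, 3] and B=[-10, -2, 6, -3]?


d = √((2+ 10)² + (10+ 2)² + (9-6)² + (3+ 3)²)
  = √(144 + 144 + 9 + 36)
  = √333 = 18.2483

18.2483


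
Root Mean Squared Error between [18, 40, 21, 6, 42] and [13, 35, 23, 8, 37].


MSE = 83/5 = 16.6
RMSE = √(83/5) = 4.0743

4.0743


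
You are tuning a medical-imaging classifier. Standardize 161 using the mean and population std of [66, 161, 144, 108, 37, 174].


μ = 115, σ = 49.9533
z = (161 - 115)/49.9533 = 0.9209

0.9209


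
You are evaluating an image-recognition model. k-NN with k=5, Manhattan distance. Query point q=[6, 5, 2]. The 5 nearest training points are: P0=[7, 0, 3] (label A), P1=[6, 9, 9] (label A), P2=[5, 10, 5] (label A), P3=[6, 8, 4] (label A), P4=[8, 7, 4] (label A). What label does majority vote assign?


d(q,P0) = 7  (label A)
d(q,P1) = 11  (label A)
d(q,P2) = 9  (label A)
d(q,P3) = 5  (label A)
d(q,P4) = 6  (label A)
Votes: A=5, B=0
Majority → A

A
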